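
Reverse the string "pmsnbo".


Input string: 'pmsnbo'
Operation: reverse character order
Original order: 'p' -> 'm' -> 's' -> 'n' -> 'b' -> 'o'
Reversed order: 'o' -> 'b' -> 'n' -> 's' -> 'm' -> 'p'
Result: obnsmp


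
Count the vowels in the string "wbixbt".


Input string: 'wbixbt'
Operation: count vowels (a, e, i, o, u)
Scan: s[0]='w', s[1]='b', s[2]='i' (vowel), s[3]='x', s[4]='b', s[5]='t'
Vowels found: 1
Result: 1


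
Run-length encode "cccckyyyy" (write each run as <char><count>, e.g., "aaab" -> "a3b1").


Input: 'cccckyyyy'
Operation: identify consecutive runs
Runs: 'cccc' -> c4, 'k' -> k1, 'yyyy' -> y4
Encoded: c4k1y4


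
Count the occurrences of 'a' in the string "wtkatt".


Input string: 'wtkatt'
Target character: 'a'
Scan each position: s[3]='a'
Matches found at indices: 3
Total: 1


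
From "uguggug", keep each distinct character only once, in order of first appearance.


Input: 'uguggug'
Operation: keep first occurrence of each character
Scan: s[0]='u' new -> keep; s[1]='g' new -> keep; s[2]='u' seen -> skip; s[3]='g' seen -> skip; s[4]='g' seen -> skip; s[5]='u' seen -> skip; s[6]='g' seen -> skip
Result: ug


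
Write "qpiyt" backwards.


Input string: 'qpiyt'
Operation: reverse character order
Original order: 'q' -> 'p' -> 'i' -> 'y' -> 't'
Reversed order: 't' -> 'y' -> 'i' -> 'p' -> 'q'
Result: tyipq


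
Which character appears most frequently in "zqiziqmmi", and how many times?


Input: 'zqiziqmmi'
Operation: tally each character
Counts: 'i':3, 'm':2, 'q':2, 'z':2
Maximum: 'i' appears 3 times


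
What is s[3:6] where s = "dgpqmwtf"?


Input string: 'dgpqmwtf'
Operation: slice [3:6]
Extract characters: s[3]='q', s[4]='m', s[5]='w'
Result: qmw


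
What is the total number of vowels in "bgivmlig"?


Input string: 'bgivmlig'
Operation: count vowels (a, e, i, o, u)
Scan: s[0]='b', s[1]='g', s[2]='i' (vowel), s[3]='v', s[4]='m', s[5]='l', s[6]='i' (vowel), s[7]='g'
Vowels found: 2
Result: 2


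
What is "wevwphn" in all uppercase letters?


Input string: 'wevwphn'
Operation: convert each letter to uppercase
Mapping: 'w'->'W', 'e'->'E', 'v'->'V', 'w'->'W', 'p'->'P', 'h'->'H', 'n'->'N'
Result: WEVWPHN


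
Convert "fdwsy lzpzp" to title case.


Input string: 'fdwsy lzpzp'
Operation: capitalize first letter of each word
Word transformations: 'fdwsy'->'Fdwsy', 'lzpzp'->'Lzpzp'
Result: Fdwsy Lzpzp


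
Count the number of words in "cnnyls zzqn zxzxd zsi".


Input string: 'cnnyls zzqn zxzxd zsi'
Operation: split by spaces
Words found: 'cnnyls', 'zzqn', 'zxzxd', 'zsi'
Word count: 4


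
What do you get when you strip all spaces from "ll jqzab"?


Input string: 'll jqzab'
Operation: remove all spaces
Words: 'll', 'jqzab'
Join without spaces: lljqzab


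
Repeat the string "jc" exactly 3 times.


Input string: 'jc'
Operation: repeat 3 times
Concatenation: 'jc' + 'jc' + 'jc'
Result: jcjcjc


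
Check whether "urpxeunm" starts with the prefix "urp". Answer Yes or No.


Input string: 'urpxeunm'
Prefix to check: 'urp'
First 3 characters of input: 'urp'
Match: True
Result: Yes


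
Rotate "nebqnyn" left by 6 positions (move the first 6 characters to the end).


Input: 'nebqnyn', shift = 6
Operation: split at index 6 and swap parts
Front part s[0:6] = 'nebqny'
Back part s[6:] = 'n'
Rotated = back + front = 'n' + 'nebqny'
Result: nnebqny


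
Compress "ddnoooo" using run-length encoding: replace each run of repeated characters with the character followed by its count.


Input: 'ddnoooo'
Operation: identify consecutive runs
Runs: 'dd' -> d2, 'n' -> n1, 'oooo' -> o4
Encoded: d2n1o4


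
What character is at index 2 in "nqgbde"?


Input string: 'nqgbde'
Operation: get character at index 2
Index mapping: s[0]='n', s[1]='q', s[2]='g'
Result: 'g'


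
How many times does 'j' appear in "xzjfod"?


Input string: 'xzjfod'
Target character: 'j'
Scan each position: s[2]='j'
Matches found at indices: 2
Total: 1


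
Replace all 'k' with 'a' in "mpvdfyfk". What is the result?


Input string: 'mpvdfyfk'
Operation: replace 'k' with 'a'
Positions of 'k': 7
After replacement: mpvdfyfa


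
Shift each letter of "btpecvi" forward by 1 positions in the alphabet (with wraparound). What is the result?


Input: 'btpecvi', shift = 1
Operation: for each letter, (position + 1) mod 26
Mapping: 'b'(1+1=2)->'c', 't'(19+1=20)->'u', 'p'(15+1=16)->'q', 'e'(4+1=5)->'f', 'c'(2+1=3)->'d', 'v'(21+1=22)->'w', 'i'(8+1=9)->'j'
Result: cuqfdwj


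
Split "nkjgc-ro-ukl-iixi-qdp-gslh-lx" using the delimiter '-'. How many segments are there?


Input string: 'nkjgc-ro-ukl-iixi-qdp-gslh-lx'
Delimiter: '-'
Split result: 'nkjgc', 'ro', 'ukl', 'iixi', 'qdp', 'gslh', 'lx'
Number of parts: 7


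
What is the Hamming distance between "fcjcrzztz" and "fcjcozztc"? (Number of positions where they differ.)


String 1: 'fcjcrzztz'
String 2: 'fcjcozztc'
Compare each position: pos 0: 'f'=='f', pos 1: 'c'=='c', pos 2: 'j'=='j', pos 3: 'c'=='c', pos 4: 'r'!='o', pos 5: 'z'=='z', pos 6: 'z'=='z', pos 7: 't'=='t', pos 8: 'z'!='c'
Differing positions: 2
Hamming distance: 2


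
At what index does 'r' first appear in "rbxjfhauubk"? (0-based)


Input string: 'rbxjfhauubk'
Target: 'r'
Scanning left to right: s[0]='r'
First match at index: 0


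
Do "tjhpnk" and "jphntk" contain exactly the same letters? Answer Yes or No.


String 1: 'tjhpnk' -> sorted: 'hjknpt'
String 2: 'jphntk' -> sorted: 'hjknpt'
Compare sorted forms: 'hjknpt' == 'hjknpt'
Anagram: Yes


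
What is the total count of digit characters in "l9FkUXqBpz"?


Input string: 'l9FkUXqBpz'
Operation: count digit characters (0-9)
Scan: 'l', '9'(digit), 'F', 'k', 'U', 'X', 'q', 'B', 'p', 'z'
Digits found: 1
Result: 1


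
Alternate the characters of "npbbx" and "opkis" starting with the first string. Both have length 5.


String 1: 'npbbx'
String 2: 'opkis'
Operation: alternate characters
Pairs: 'n'+'o', 'p'+'p', 'b'+'k', 'b'+'i', 'x'+'s'
Result: noppbkbixs


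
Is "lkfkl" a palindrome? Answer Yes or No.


Input string: 'lkfkl'
Reversed: 'lkfkl'
Compare pairs: s[0]='l' vs s[4]='l' (match), s[1]='k' vs s[3]='k' (match)
Palindrome: Yes


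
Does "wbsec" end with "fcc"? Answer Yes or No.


Input string: 'wbsec'
Suffix to check: 'fcc'
Last 3 characters of input: 'sec'
Match: False
Result: No


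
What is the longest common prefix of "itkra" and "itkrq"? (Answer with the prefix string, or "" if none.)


String 1: 'itkra'
String 2: 'itkrq'
Compare position by position:
pos 0: 'i' vs 'i' match
pos 1: 't' vs 't' match
pos 2: 'k' vs 'k' match
pos 3: 'r' vs 'r' match
pos 4: 'a' vs 'q' differ -> stop
Longest common prefix: "itkr" (length 4)


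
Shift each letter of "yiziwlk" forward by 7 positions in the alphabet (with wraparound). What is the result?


Input: 'yiziwlk', shift = 7
Operation: for each letter, (position + 7) mod 26
Mapping: 'y'(24+7=31, 31 mod 26=5)->'f', 'i'(8+7=15)->'p', 'z'(25+7=32, 32 mod 26=6)->'g', 'i'(8+7=15)->'p', 'w'(22+7=29, 29 mod 26=3)->'d', 'l'(11+7=18)->'s', 'k'(10+7=17)->'r'
Result: fpgpdsr


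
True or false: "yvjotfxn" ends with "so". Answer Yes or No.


Input string: 'yvjotfxn'
Suffix to check: 'so'
Last 2 characters of input: 'xn'
Match: False
Result: No


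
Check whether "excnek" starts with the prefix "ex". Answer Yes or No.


Input string: 'excnek'
Prefix to check: 'ex'
First 2 characters of input: 'ex'
Match: True
Result: Yes


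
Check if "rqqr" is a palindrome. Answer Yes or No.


Input string: 'rqqr'
Reversed: 'rqqr'
Compare pairs: s[0]='r' vs s[3]='r' (match), s[1]='q' vs s[2]='q' (match)
Palindrome: Yes


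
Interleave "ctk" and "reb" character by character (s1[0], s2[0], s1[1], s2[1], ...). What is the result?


String 1: 'ctk'
String 2: 'reb'
Operation: alternate characters
Pairs: 'c'+'r', 't'+'e', 'k'+'b'
Result: crtekb


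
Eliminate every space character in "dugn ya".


Input string: 'dugn ya'
Operation: remove all spaces
Words: 'dugn', 'ya'
Join without spaces: dugnya


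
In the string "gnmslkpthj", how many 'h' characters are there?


Input string: 'gnmslkpthj'
Target character: 'h'
Scan each position: s[8]='h'
Matches found at indices: 8
Total: 1


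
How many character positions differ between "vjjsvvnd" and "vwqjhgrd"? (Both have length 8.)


String 1: 'vjjsvvnd'
String 2: 'vwqjhgrd'
Compare each position: pos 0: 'v'=='v', pos 1: 'j'!='w', pos 2: 'j'!='q', pos 3: 's'!='j', pos 4: 'v'!='h', pos 5: 'v'!='g', pos 6: 'n'!='r', pos 7: 'd'=='d'
Differing positions: 6
Hamming distance: 6


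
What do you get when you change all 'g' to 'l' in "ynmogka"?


Input string: 'ynmogka'
Operation: replace 'g' with 'l'
Positions of 'g': 4
After replacement: ynmolka


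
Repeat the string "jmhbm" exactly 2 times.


Input string: 'jmhbm'
Operation: repeat 2 times
Concatenation: 'jmhbm' + 'jmhbm'
Result: jmhbmjmhbm


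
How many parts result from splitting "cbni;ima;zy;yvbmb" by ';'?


Input string: 'cbni;ima;zy;yvbmb'
Delimiter: ';'
Split result: 'cbni', 'ima', 'zy', 'yvbmb'
Number of parts: 4


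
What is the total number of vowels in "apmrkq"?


Input string: 'apmrkq'
Operation: count vowels (a, e, i, o, u)
Scan: s[0]='a' (vowel), s[1]='p', s[2]='m', s[3]='r', s[4]='k', s[5]='q'
Vowels found: 1
Result: 1


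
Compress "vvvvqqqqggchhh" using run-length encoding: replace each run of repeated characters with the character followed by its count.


Input: 'vvvvqqqqggchhh'
Operation: identify consecutive runs
Runs: 'vvvv' -> v4, 'qqqq' -> q4, 'gg' -> g2, 'c' -> c1, 'hhh' -> h3
Encoded: v4q4g2c1h3


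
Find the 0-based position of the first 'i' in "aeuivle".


Input string: 'aeuivle'
Target: 'i'
Scanning left to right: s[0]='a', s[1]='e', s[2]='u', s[3]='i'
First match at index: 3


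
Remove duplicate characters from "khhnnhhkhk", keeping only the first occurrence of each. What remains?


Input: 'khhnnhhkhk'
Operation: keep first occurrence of each character
Scan: s[0]='k' new -> keep; s[1]='h' new -> keep; s[2]='h' seen -> skip; s[3]='n' new -> keep; s[4]='n' seen -> skip; s[5]='h' seen -> skip; s[6]='h' seen -> skip; s[7]='k' seen -> skip; s[8]='h' seen -> skip; s[9]='k' seen -> skip
Result: khn


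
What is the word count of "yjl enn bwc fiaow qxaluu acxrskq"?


Input string: 'yjl enn bwc fiaow qxaluu acxrskq'
Operation: split by spaces
Words found: 'yjl', 'enn', 'bwc', 'fiaow', 'qxaluu', 'acxrskq'
Word count: 6


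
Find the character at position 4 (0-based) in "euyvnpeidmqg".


Input string: 'euyvnpeidmqg'
Operation: get character at index 4
Index mapping: s[0]='e', s[1]='u', s[2]='y', s[3]='v', s[4]='n'
Result: 'n'


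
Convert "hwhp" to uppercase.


Input string: 'hwhp'
Operation: convert each letter to uppercase
Mapping: 'h'->'H', 'w'->'W', 'h'->'H', 'p'->'P'
Result: HWHP


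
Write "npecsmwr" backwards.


Input string: 'npecsmwr'
Operation: reverse character order
Original order: 'n' -> 'p' -> 'e' -> 'c' -> 's' -> 'm' -> 'w' -> 'r'
Reversed order: 'r' -> 'w' -> 'm' -> 's' -> 'c' -> 'e' -> 'p' -> 'n'
Result: rwmscepn


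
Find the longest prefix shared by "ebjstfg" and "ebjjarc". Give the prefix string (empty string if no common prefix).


String 1: 'ebjstfg'
String 2: 'ebjjarc'
Compare position by position:
pos 0: 'e' vs 'e' match
pos 1: 'b' vs 'b' match
pos 2: 'j' vs 'j' match
pos 3: 's' vs 'j' differ -> stop
Longest common prefix: "ebj" (length 3)


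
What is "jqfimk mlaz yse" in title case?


Input string: 'jqfimk mlaz yse'
Operation: capitalize first letter of each word
Word transformations: 'jqfimk'->'Jqfimk', 'mlaz'->'Mlaz', 'yse'->'Yse'
Result: Jqfimk Mlaz Yse


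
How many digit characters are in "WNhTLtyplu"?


Input string: 'WNhTLtyplu'
Operation: count digit characters (0-9)
Scan: 'W', 'N', 'h', 'T', 'L', 't', 'y', 'p', 'l', 'u'
Digits found: 0
Result: 0


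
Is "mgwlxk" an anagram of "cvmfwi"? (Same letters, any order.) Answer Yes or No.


String 1: 'cvmfwi' -> sorted: 'cfimvw'
String 2: 'mgwlxk' -> sorted: 'gklmwx'
Compare sorted forms: 'cfimvw' != 'gklmwx'
Anagram: No


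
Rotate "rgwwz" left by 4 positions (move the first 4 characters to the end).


Input: 'rgwwz', shift = 4
Operation: split at index 4 and swap parts
Front part s[0:4] = 'rgww'
Back part s[4:] = 'z'
Rotated = back + front = 'z' + 'rgww'
Result: zrgww


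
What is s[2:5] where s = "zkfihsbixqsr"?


Input string: 'zkfihsbixqsr'
Operation: slice [2:5]
Extract characters: s[2]='f', s[3]='i', s[4]='h'
Result: fih


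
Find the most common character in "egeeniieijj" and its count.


Input: 'egeeniieijj'
Operation: tally each character
Counts: 'e':4, 'g':1, 'i':3, 'j':2, 'n':1
Maximum: 'e' appears 4 times


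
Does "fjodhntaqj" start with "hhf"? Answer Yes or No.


Input string: 'fjodhntaqj'
Prefix to check: 'hhf'
First 3 characters of input: 'fjo'
Match: False
Result: No


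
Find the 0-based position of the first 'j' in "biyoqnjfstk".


Input string: 'biyoqnjfstk'
Target: 'j'
Scanning left to right: s[0]='b', s[1]='i', s[2]='y', s[3]='o', s[4]='q', s[5]='n', s[6]='j'
First match at index: 6


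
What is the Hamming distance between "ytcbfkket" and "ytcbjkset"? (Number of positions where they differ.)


String 1: 'ytcbfkket'
String 2: 'ytcbjkset'
Compare each position: pos 0: 'y'=='y', pos 1: 't'=='t', pos 2: 'c'=='c', pos 3: 'b'=='b', pos 4: 'f'!='j', pos 5: 'k'=='k', pos 6: 'k'!='s', pos 7: 'e'=='e', pos 8: 't'=='t'
Differing positions: 2
Hamming distance: 2


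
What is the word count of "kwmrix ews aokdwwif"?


Input string: 'kwmrix ews aokdwwif'
Operation: split by spaces
Words found: 'kwmrix', 'ews', 'aokdwwif'
Word count: 3


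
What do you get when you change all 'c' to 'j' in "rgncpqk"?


Input string: 'rgncpqk'
Operation: replace 'c' with 'j'
Positions of 'c': 3
After replacement: rgnjpqk


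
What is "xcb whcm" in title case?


Input string: 'xcb whcm'
Operation: capitalize first letter of each word
Word transformations: 'xcb'->'Xcb', 'whcm'->'Whcm'
Result: Xcb Whcm


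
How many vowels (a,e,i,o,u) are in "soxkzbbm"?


Input string: 'soxkzbbm'
Operation: count vowels (a, e, i, o, u)
Scan: s[0]='s', s[1]='o' (vowel), s[2]='x', s[3]='k', s[4]='z', s[5]='b', s[6]='b', s[7]='m'
Vowels found: 1
Result: 1


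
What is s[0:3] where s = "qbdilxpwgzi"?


Input string: 'qbdilxpwgzi'
Operation: slice [0:3]
Extract characters: s[0]='q', s[1]='b', s[2]='d'
Result: qbd


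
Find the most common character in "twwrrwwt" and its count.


Input: 'twwrrwwt'
Operation: tally each character
Counts: 'r':2, 't':2, 'w':4
Maximum: 'w' appears 4 times


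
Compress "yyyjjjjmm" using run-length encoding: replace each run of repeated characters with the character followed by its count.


Input: 'yyyjjjjmm'
Operation: identify consecutive runs
Runs: 'yyy' -> y3, 'jjjj' -> j4, 'mm' -> m2
Encoded: y3j4m2


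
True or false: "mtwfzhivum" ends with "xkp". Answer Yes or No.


Input string: 'mtwfzhivum'
Suffix to check: 'xkp'
Last 3 characters of input: 'vum'
Match: False
Result: No


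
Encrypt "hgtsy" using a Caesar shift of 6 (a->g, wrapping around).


Input: 'hgtsy', shift = 6
Operation: for each letter, (position + 6) mod 26
Mapping: 'h'(7+6=13)->'n', 'g'(6+6=12)->'m', 't'(19+6=25)->'z', 's'(18+6=24)->'y', 'y'(24+6=30, 30 mod 26=4)->'e'
Result: nmzye


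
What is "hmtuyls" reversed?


Input string: 'hmtuyls'
Operation: reverse character order
Original order: 'h' -> 'm' -> 't' -> 'u' -> 'y' -> 'l' -> 's'
Reversed order: 's' -> 'l' -> 'y' -> 'u' -> 't' -> 'm' -> 'h'
Result: slyutmh


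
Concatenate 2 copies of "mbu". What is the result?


Input string: 'mbu'
Operation: repeat 2 times
Concatenation: 'mbu' + 'mbu'
Result: mbumbu


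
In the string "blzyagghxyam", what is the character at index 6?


Input string: 'blzyagghxyam'
Operation: get character at index 6
Index mapping: s[0]='b', s[1]='l', s[2]='z', s[3]='y', s[4]='a', s[5]='g', s[6]='g'
Result: 'g'


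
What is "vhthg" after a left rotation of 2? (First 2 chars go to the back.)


Input: 'vhthg', shift = 2
Operation: split at index 2 and swap parts
Front part s[0:2] = 'vh'
Back part s[2:] = 'thg'
Rotated = back + front = 'thg' + 'vh'
Result: thgvh


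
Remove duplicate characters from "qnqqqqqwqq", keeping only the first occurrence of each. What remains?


Input: 'qnqqqqqwqq'
Operation: keep first occurrence of each character
Scan: s[0]='q' new -> keep; s[1]='n' new -> keep; s[2]='q' seen -> skip; s[3]='q' seen -> skip; s[4]='q' seen -> skip; s[5]='q' seen -> skip; s[6]='q' seen -> skip; s[7]='w' new -> keep; s[8]='q' seen -> skip; s[9]='q' seen -> skip
Result: qnw


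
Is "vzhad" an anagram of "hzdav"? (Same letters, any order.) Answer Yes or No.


String 1: 'hzdav' -> sorted: 'adhvz'
String 2: 'vzhad' -> sorted: 'adhvz'
Compare sorted forms: 'adhvz' == 'adhvz'
Anagram: Yes


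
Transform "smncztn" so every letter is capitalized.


Input string: 'smncztn'
Operation: convert each letter to uppercase
Mapping: 's'->'S', 'm'->'M', 'n'->'N', 'c'->'C', 'z'->'Z', 't'->'T', 'n'->'N'
Result: SMNCZTN


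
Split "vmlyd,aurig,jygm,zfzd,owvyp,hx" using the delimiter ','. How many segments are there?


Input string: 'vmlyd,aurig,jygm,zfzd,owvyp,hx'
Delimiter: ','
Split result: 'vmlyd', 'aurig', 'jygm', 'zfzd', 'owvyp', 'hx'
Number of parts: 6


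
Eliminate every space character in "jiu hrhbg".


Input string: 'jiu hrhbg'
Operation: remove all spaces
Words: 'jiu', 'hrhbg'
Join without spaces: jiuhrhbg


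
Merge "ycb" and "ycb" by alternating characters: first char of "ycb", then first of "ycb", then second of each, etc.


String 1: 'ycb'
String 2: 'ycb'
Operation: alternate characters
Pairs: 'y'+'y', 'c'+'c', 'b'+'b'
Result: yyccbb


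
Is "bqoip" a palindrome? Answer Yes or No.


Input string: 'bqoip'
Reversed: 'pioqb'
Compare pairs: s[0]='b' vs s[4]='p' (mismatch), s[1]='q' vs s[3]='i' (mismatch)
Palindrome: No


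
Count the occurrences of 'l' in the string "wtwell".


Input string: 'wtwell'
Target character: 'l'
Scan each position: s[4]='l', s[5]='l'
Matches found at indices: 4, 5
Total: 2


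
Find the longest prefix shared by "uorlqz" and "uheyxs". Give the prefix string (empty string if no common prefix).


String 1: 'uorlqz'
String 2: 'uheyxs'
Compare position by position:
pos 0: 'u' vs 'u' match
pos 1: 'o' vs 'h' differ -> stop
Longest common prefix: "u" (length 1)


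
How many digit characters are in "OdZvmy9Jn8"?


Input string: 'OdZvmy9Jn8'
Operation: count digit characters (0-9)
Scan: 'O', 'd', 'Z', 'v', 'm', 'y', '9'(digit), 'J', 'n', '8'(digit)
Digits found: 2
Result: 2


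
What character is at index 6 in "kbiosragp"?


Input string: 'kbiosragp'
Operation: get character at index 6
Index mapping: s[0]='k', s[1]='b', s[2]='i', s[3]='o', s[4]='s', s[5]='r', s[6]='a'
Result: 'a'


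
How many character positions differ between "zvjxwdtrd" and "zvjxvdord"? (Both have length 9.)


String 1: 'zvjxwdtrd'
String 2: 'zvjxvdord'
Compare each position: pos 0: 'z'=='z', pos 1: 'v'=='v', pos 2: 'j'=='j', pos 3: 'x'=='x', pos 4: 'w'!='v', pos 5: 'd'=='d', pos 6: 't'!='o', pos 7: 'r'=='r', pos 8: 'd'=='d'
Differing positions: 2
Hamming distance: 2


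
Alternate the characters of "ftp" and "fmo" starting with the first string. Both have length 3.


String 1: 'ftp'
String 2: 'fmo'
Operation: alternate characters
Pairs: 'f'+'f', 't'+'m', 'p'+'o'
Result: fftmpo


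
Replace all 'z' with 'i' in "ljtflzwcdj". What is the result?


Input string: 'ljtflzwcdj'
Operation: replace 'z' with 'i'
Positions of 'z': 5
After replacement: ljtfliwcdj


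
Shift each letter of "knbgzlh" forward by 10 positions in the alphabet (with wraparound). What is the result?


Input: 'knbgzlh', shift = 10
Operation: for each letter, (position + 10) mod 26
Mapping: 'k'(10+10=20)->'u', 'n'(13+10=23)->'x', 'b'(1+10=11)->'l', 'g'(6+10=16)->'q', 'z'(25+10=35, 35 mod 26=9)->'j', 'l'(11+10=21)->'v', 'h'(7+10=17)->'r'
Result: uxlqjvr


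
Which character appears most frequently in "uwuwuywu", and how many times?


Input: 'uwuwuywu'
Operation: tally each character
Counts: 'u':4, 'w':3, 'y':1
Maximum: 'u' appears 4 times


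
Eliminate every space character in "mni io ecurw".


Input string: 'mni io ecurw'
Operation: remove all spaces
Words: 'mni', 'io', 'ecurw'
Join without spaces: mniioecurw


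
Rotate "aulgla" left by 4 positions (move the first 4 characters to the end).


Input: 'aulgla', shift = 4
Operation: split at index 4 and swap parts
Front part s[0:4] = 'aulg'
Back part s[4:] = 'la'
Rotated = back + front = 'la' + 'aulg'
Result: laaulg


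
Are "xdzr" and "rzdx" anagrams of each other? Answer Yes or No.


String 1: 'xdzr' -> sorted: 'drxz'
String 2: 'rzdx' -> sorted: 'drxz'
Compare sorted forms: 'drxz' == 'drxz'
Anagram: Yes


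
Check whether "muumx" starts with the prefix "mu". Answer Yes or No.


Input string: 'muumx'
Prefix to check: 'mu'
First 2 characters of input: 'mu'
Match: True
Result: Yes


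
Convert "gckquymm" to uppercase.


Input string: 'gckquymm'
Operation: convert each letter to uppercase
Mapping: 'g'->'G', 'c'->'C', 'k'->'K', 'q'->'Q', 'u'->'U', 'y'->'Y', 'm'->'M', 'm'->'M'
Result: GCKQUYMM


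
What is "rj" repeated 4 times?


Input string: 'rj'
Operation: repeat 4 times
Concatenation: 'rj' + 'rj' + 'rj' + 'rj'
Result: rjrjrjrj


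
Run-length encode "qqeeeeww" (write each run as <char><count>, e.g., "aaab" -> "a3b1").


Input: 'qqeeeeww'
Operation: identify consecutive runs
Runs: 'qq' -> q2, 'eeee' -> e4, 'ww' -> w2
Encoded: q2e4w2


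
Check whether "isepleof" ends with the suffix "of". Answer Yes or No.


Input string: 'isepleof'
Suffix to check: 'of'
Last 2 characters of input: 'of'
Match: True
Result: Yes


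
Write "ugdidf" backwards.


Input string: 'ugdidf'
Operation: reverse character order
Original order: 'u' -> 'g' -> 'd' -> 'i' -> 'd' -> 'f'
Reversed order: 'f' -> 'd' -> 'i' -> 'd' -> 'g' -> 'u'
Result: fdidgu


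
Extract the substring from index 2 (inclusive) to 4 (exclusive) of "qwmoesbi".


Input string: 'qwmoesbi'
Operation: slice [2:4]
Extract characters: s[2]='m', s[3]='o'
Result: mo


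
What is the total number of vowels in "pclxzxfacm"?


Input string: 'pclxzxfacm'
Operation: count vowels (a, e, i, o, u)
Scan: s[0]='p', s[1]='c', s[2]='l', s[3]='x', s[4]='z', s[5]='x', s[6]='f', s[7]='a' (vowel), s[8]='c', s[9]='m'
Vowels found: 1
Result: 1


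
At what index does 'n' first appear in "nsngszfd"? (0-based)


Input string: 'nsngszfd'
Target: 'n'
Scanning left to right: s[0]='n'
First match at index: 0


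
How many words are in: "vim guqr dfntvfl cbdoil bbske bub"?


Input string: 'vim guqr dfntvfl cbdoil bbske bub'
Operation: split by spaces
Words found: 'vim', 'guqr', 'dfntvfl', 'cbdoil', 'bbske', 'bub'
Word count: 6


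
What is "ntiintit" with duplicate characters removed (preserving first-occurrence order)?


Input: 'ntiintit'
Operation: keep first occurrence of each character
Scan: s[0]='n' new -> keep; s[1]='t' new -> keep; s[2]='i' new -> keep; s[3]='i' seen -> skip; s[4]='n' seen -> skip; s[5]='t' seen -> skip; s[6]='i' seen -> skip; s[7]='t' seen -> skip
Result: nti


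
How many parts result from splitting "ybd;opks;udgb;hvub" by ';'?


Input string: 'ybd;opks;udgb;hvub'
Delimiter: ';'
Split result: 'ybd', 'opks', 'udgb', 'hvub'
Number of parts: 4


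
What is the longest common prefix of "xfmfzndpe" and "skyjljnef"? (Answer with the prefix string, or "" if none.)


String 1: 'xfmfzndpe'
String 2: 'skyjljnef'
Compare position by position:
pos 0: 'x' vs 's' differ -> stop
Longest common prefix: "" (length 0)


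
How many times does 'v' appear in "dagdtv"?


Input string: 'dagdtv'
Target character: 'v'
Scan each position: s[5]='v'
Matches found at indices: 5
Total: 1


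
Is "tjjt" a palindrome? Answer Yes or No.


Input string: 'tjjt'
Reversed: 'tjjt'
Compare pairs: s[0]='t' vs s[3]='t' (match), s[1]='j' vs s[2]='j' (match)
Palindrome: Yes


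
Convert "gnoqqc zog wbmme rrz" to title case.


Input string: 'gnoqqc zog wbmme rrz'
Operation: capitalize first letter of each word
Word transformations: 'gnoqqc'->'Gnoqqc', 'zog'->'Zog', 'wbmme'->'Wbmme', 'rrz'->'Rrz'
Result: Gnoqqc Zog Wbmme Rrz


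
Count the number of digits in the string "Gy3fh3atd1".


Input string: 'Gy3fh3atd1'
Operation: count digit characters (0-9)
Scan: 'G', 'y', '3'(digit), 'f', 'h', '3'(digit), 'a', 't', 'd', '1'(digit)
Digits found: 3
Result: 3


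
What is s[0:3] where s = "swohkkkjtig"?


Input string: 'swohkkkjtig'
Operation: slice [0:3]
Extract characters: s[0]='s', s[1]='w', s[2]='o'
Result: swo


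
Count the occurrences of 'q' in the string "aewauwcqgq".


Input string: 'aewauwcqgq'
Target character: 'q'
Scan each position: s[7]='q', s[9]='q'
Matches found at indices: 7, 9
Total: 2


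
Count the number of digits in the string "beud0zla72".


Input string: 'beud0zla72'
Operation: count digit characters (0-9)
Scan: 'b', 'e', 'u', 'd', '0'(digit), 'z', 'l', 'a', '7'(digit), '2'(digit)
Digits found: 3
Result: 3


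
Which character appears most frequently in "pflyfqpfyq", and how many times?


Input: 'pflyfqpfyq'
Operation: tally each character
Counts: 'f':3, 'l':1, 'p':2, 'q':2, 'y':2
Maximum: 'f' appears 3 times


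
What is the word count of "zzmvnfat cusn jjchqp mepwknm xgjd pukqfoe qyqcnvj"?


Input string: 'zzmvnfat cusn jjchqp mepwknm xgjd pukqfoe qyqcnvj'
Operation: split by spaces
Words found: 'zzmvnfat', 'cusn', 'jjchqp', 'mepwknm', 'xgjd', 'pukqfoe', 'qyqcnvj'
Word count: 7


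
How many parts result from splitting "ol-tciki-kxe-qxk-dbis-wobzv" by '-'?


Input string: 'ol-tciki-kxe-qxk-dbis-wobzv'
Delimiter: '-'
Split result: 'ol', 'tciki', 'kxe', 'qxk', 'dbis', 'wobzv'
Number of parts: 6


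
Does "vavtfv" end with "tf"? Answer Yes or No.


Input string: 'vavtfv'
Suffix to check: 'tf'
Last 2 characters of input: 'fv'
Match: False
Result: No


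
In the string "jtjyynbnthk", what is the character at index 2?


Input string: 'jtjyynbnthk'
Operation: get character at index 2
Index mapping: s[0]='j', s[1]='t', s[2]='j'
Result: 'j'


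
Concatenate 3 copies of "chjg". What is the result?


Input string: 'chjg'
Operation: repeat 3 times
Concatenation: 'chjg' + 'chjg' + 'chjg'
Result: chjgchjgchjg


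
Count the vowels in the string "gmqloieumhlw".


Input string: 'gmqloieumhlw'
Operation: count vowels (a, e, i, o, u)
Scan: s[0]='g', s[1]='m', s[2]='q', s[3]='l', s[4]='o' (vowel), s[5]='i' (vowel), s[6]='e' (vowel), s[7]='u' (vowel), s[8]='m', s[9]='h', s[10]='l', s[11]='w'
Vowels found: 4
Result: 4


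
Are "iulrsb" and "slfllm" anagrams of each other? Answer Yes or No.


String 1: 'iulrsb' -> sorted: 'bilrsu'
String 2: 'slfllm' -> sorted: 'flllms'
Compare sorted forms: 'bilrsu' != 'flllms'
Anagram: No


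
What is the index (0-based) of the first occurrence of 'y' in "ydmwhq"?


Input string: 'ydmwhq'
Target: 'y'
Scanning left to right: s[0]='y'
First match at index: 0


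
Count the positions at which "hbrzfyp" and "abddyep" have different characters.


String 1: 'hbrzfyp'
String 2: 'abddyep'
Compare each position: pos 0: 'h'!='a', pos 1: 'b'=='b', pos 2: 'r'!='d', pos 3: 'z'!='d', pos 4: 'f'!='y', pos 5: 'y'!='e', pos 6: 'p'=='p'
Differing positions: 5
Hamming distance: 5


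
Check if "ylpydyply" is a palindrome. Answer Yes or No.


Input string: 'ylpydyply'
Reversed: 'ylpydyply'
Compare pairs: s[0]='y' vs s[8]='y' (match), s[1]='l' vs s[7]='l' (match), s[2]='p' vs s[6]='p' (match), s[3]='y' vs s[5]='y' (match)
Palindrome: Yes


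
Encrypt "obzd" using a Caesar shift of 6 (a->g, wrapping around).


Input: 'obzd', shift = 6
Operation: for each letter, (position + 6) mod 26
Mapping: 'o'(14+6=20)->'u', 'b'(1+6=7)->'h', 'z'(25+6=31, 31 mod 26=5)->'f', 'd'(3+6=9)->'j'
Result: uhfj


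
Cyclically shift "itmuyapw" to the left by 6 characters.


Input: 'itmuyapw', shift = 6
Operation: split at index 6 and swap parts
Front part s[0:6] = 'itmuya'
Back part s[6:] = 'pw'
Rotated = back + front = 'pw' + 'itmuya'
Result: pwitmuya


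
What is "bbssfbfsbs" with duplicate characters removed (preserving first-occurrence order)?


Input: 'bbssfbfsbs'
Operation: keep first occurrence of each character
Scan: s[0]='b' new -> keep; s[1]='b' seen -> skip; s[2]='s' new -> keep; s[3]='s' seen -> skip; s[4]='f' new -> keep; s[5]='b' seen -> skip; s[6]='f' seen -> skip; s[7]='s' seen -> skip; s[8]='b' seen -> skip; s[9]='s' seen -> skip
Result: bsf


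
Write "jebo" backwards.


Input string: 'jebo'
Operation: reverse character order
Original order: 'j' -> 'e' -> 'b' -> 'o'
Reversed order: 'o' -> 'b' -> 'e' -> 'j'
Result: obej


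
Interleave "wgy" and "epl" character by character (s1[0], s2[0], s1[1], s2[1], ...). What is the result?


String 1: 'wgy'
String 2: 'epl'
Operation: alternate characters
Pairs: 'w'+'e', 'g'+'p', 'y'+'l'
Result: wegpyl


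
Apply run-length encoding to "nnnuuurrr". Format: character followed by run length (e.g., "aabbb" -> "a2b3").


Input: 'nnnuuurrr'
Operation: identify consecutive runs
Runs: 'nnn' -> n3, 'uuu' -> u3, 'rrr' -> r3
Encoded: n3u3r3


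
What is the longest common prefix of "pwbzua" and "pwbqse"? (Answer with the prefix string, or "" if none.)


String 1: 'pwbzua'
String 2: 'pwbqse'
Compare position by position:
pos 0: 'p' vs 'p' match
pos 1: 'w' vs 'w' match
pos 2: 'b' vs 'b' match
pos 3: 'z' vs 'q' differ -> stop
Longest common prefix: "pwb" (length 3)


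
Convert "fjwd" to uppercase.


Input string: 'fjwd'
Operation: convert each letter to uppercase
Mapping: 'f'->'F', 'j'->'J', 'w'->'W', 'd'->'D'
Result: FJWD


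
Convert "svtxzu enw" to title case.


Input string: 'svtxzu enw'
Operation: capitalize first letter of each word
Word transformations: 'svtxzu'->'Svtxzu', 'enw'->'Enw'
Result: Svtxzu Enw


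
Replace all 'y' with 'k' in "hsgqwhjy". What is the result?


Input string: 'hsgqwhjy'
Operation: replace 'y' with 'k'
Positions of 'y': 7
After replacement: hsgqwhjk


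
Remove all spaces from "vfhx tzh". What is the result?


Input string: 'vfhx tzh'
Operation: remove all spaces
Words: 'vfhx', 'tzh'
Join without spaces: vfhxtzh


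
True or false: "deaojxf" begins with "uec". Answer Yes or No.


Input string: 'deaojxf'
Prefix to check: 'uec'
First 3 characters of input: 'dea'
Match: False
Result: No


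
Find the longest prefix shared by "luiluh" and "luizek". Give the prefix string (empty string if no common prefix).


String 1: 'luiluh'
String 2: 'luizek'
Compare position by position:
pos 0: 'l' vs 'l' match
pos 1: 'u' vs 'u' match
pos 2: 'i' vs 'i' match
pos 3: 'l' vs 'z' differ -> stop
Longest common prefix: "lui" (length 3)


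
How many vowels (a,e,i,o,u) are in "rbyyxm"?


Input string: 'rbyyxm'
Operation: count vowels (a, e, i, o, u)
Scan: s[0]='r', s[1]='b', s[2]='y', s[3]='y', s[4]='x', s[5]='m'
Vowels found: 0
Result: 0


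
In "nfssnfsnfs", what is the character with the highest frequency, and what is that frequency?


Input: 'nfssnfsnfs'
Operation: tally each character
Counts: 'f':3, 'n':3, 's':4
Maximum: 's' appears 4 times


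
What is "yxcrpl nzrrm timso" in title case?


Input string: 'yxcrpl nzrrm timso'
Operation: capitalize first letter of each word
Word transformations: 'yxcrpl'->'Yxcrpl', 'nzrrm'->'Nzrrm', 'timso'->'Timso'
Result: Yxcrpl Nzrrm Timso


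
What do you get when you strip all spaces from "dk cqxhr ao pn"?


Input string: 'dk cqxhr ao pn'
Operation: remove all spaces
Words: 'dk', 'cqxhr', 'ao', 'pn'
Join without spaces: dkcqxhraopn


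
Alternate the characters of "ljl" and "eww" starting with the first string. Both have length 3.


String 1: 'ljl'
String 2: 'eww'
Operation: alternate characters
Pairs: 'l'+'e', 'j'+'w', 'l'+'w'
Result: lejwlw


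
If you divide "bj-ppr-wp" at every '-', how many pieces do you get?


Input string: 'bj-ppr-wp'
Delimiter: '-'
Split result: 'bj', 'ppr', 'wp'
Number of parts: 3


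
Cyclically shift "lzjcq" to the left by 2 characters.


Input: 'lzjcq', shift = 2
Operation: split at index 2 and swap parts
Front part s[0:2] = 'lz'
Back part s[2:] = 'jcq'
Rotated = back + front = 'jcq' + 'lz'
Result: jcqlz


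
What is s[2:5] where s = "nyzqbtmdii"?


Input string: 'nyzqbtmdii'
Operation: slice [2:5]
Extract characters: s[2]='z', s[3]='q', s[4]='b'
Result: zqb


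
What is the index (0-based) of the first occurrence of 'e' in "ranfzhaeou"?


Input string: 'ranfzhaeou'
Target: 'e'
Scanning left to right: s[0]='r', s[1]='a', s[2]='n', s[3]='f', s[4]='z', s[5]='h', s[6]='a', s[7]='e'
First match at index: 7


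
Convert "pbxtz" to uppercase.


Input string: 'pbxtz'
Operation: convert each letter to uppercase
Mapping: 'p'->'P', 'b'->'B', 'x'->'X', 't'->'T', 'z'->'Z'
Result: PBXTZ


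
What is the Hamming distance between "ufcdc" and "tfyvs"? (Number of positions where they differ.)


String 1: 'ufcdc'
String 2: 'tfyvs'
Compare each position: pos 0: 'u'!='t', pos 1: 'f'=='f', pos 2: 'c'!='y', pos 3: 'd'!='v', pos 4: 'c'!='s'
Differing positions: 4
Hamming distance: 4


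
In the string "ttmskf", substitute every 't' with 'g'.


Input string: 'ttmskf'
Operation: replace 't' with 'g'
Positions of 't': 0, 1
After replacement: ggmskf


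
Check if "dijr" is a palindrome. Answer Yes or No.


Input string: 'dijr'
Reversed: 'rjid'
Compare pairs: s[0]='d' vs s[3]='r' (mismatch), s[1]='i' vs s[2]='j' (mismatch)
Palindrome: No


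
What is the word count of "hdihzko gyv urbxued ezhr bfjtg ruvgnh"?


Input string: 'hdihzko gyv urbxued ezhr bfjtg ruvgnh'
Operation: split by spaces
Words found: 'hdihzko', 'gyv', 'urbxued', 'ezhr', 'bfjtg', 'ruvgnh'
Word count: 6


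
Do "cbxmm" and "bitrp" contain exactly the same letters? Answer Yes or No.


String 1: 'cbxmm' -> sorted: 'bcmmx'
String 2: 'bitrp' -> sorted: 'biprt'
Compare sorted forms: 'bcmmx' != 'biprt'
Anagram: No


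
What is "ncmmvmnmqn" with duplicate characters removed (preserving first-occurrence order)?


Input: 'ncmmvmnmqn'
Operation: keep first occurrence of each character
Scan: s[0]='n' new -> keep; s[1]='c' new -> keep; s[2]='m' new -> keep; s[3]='m' seen -> skip; s[4]='v' new -> keep; s[5]='m' seen -> skip; s[6]='n' seen -> skip; s[7]='m' seen -> skip; s[8]='q' new -> keep; s[9]='n' seen -> skip
Result: ncmvq


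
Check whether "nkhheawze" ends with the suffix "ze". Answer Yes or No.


Input string: 'nkhheawze'
Suffix to check: 'ze'
Last 2 characters of input: 'ze'
Match: True
Result: Yes


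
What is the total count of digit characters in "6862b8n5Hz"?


Input string: '6862b8n5Hz'
Operation: count digit characters (0-9)
Scan: '6'(digit), '8'(digit), '6'(digit), '2'(digit), 'b', '8'(digit), 'n', '5'(digit), 'H', 'z'
Digits found: 6
Result: 6


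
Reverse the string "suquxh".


Input string: 'suquxh'
Operation: reverse character order
Original order: 's' -> 'u' -> 'q' -> 'u' -> 'x' -> 'h'
Reversed order: 'h' -> 'x' -> 'u' -> 'q' -> 'u' -> 's'
Result: hxuqus


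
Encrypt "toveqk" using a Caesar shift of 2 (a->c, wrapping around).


Input: 'toveqk', shift = 2
Operation: for each letter, (position + 2) mod 26
Mapping: 't'(19+2=21)->'v', 'o'(14+2=16)->'q', 'v'(21+2=23)->'x', 'e'(4+2=6)->'g', 'q'(16+2=18)->'s', 'k'(10+2=12)->'m'
Result: vqxgsm


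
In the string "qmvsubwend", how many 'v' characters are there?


Input string: 'qmvsubwend'
Target character: 'v'
Scan each position: s[2]='v'
Matches found at indices: 2
Total: 1


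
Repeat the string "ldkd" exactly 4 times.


Input string: 'ldkd'
Operation: repeat 4 times
Concatenation: 'ldkd' + 'ldkd' + 'ldkd' + 'ldkd'
Result: ldkdldkdldkdldkd


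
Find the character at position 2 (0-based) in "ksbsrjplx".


Input string: 'ksbsrjplx'
Operation: get character at index 2
Index mapping: s[0]='k', s[1]='s', s[2]='b'
Result: 'b'


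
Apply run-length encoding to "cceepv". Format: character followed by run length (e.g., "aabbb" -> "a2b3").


Input: 'cceepv'
Operation: identify consecutive runs
Runs: 'cc' -> c2, 'ee' -> e2, 'p' -> p1, 'v' -> v1
Encoded: c2e2p1v1


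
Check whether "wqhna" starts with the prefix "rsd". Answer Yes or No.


Input string: 'wqhna'
Prefix to check: 'rsd'
First 3 characters of input: 'wqh'
Match: False
Result: No


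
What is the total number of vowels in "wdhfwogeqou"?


Input string: 'wdhfwogeqou'
Operation: count vowels (a, e, i, o, u)
Scan: s[0]='w', s[1]='d', s[2]='h', s[3]='f', s[4]='w', s[5]='o' (vowel), s[6]='g', s[7]='e' (vowel), s[8]='q', s[9]='o' (vowel), s[10]='u' (vowel)
Vowels found: 4
Result: 4


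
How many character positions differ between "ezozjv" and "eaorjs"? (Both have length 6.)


String 1: 'ezozjv'
String 2: 'eaorjs'
Compare each position: pos 0: 'e'=='e', pos 1: 'z'!='a', pos 2: 'o'=='o', pos 3: 'z'!='r', pos 4: 'j'=='j', pos 5: 'v'!='s'
Differing positions: 3
Hamming distance: 3


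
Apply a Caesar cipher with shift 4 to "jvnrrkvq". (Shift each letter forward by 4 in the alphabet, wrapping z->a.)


Input: 'jvnrrkvq', shift = 4
Operation: for each letter, (position + 4) mod 26
Mapping: 'j'(9+4=13)->'n', 'v'(21+4=25)->'z', 'n'(13+4=17)->'r', 'r'(17+4=21)->'v', 'r'(17+4=21)->'v', 'k'(10+4=14)->'o', 'v'(21+4=25)->'z', 'q'(16+4=20)->'u'
Result: nzrvvozu


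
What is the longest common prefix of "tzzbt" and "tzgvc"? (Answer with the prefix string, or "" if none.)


String 1: 'tzzbt'
String 2: 'tzgvc'
Compare position by position:
pos 0: 't' vs 't' match
pos 1: 'z' vs 'z' match
pos 2: 'z' vs 'g' differ -> stop
Longest common prefix: "tz" (length 2)


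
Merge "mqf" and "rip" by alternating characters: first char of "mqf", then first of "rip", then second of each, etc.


String 1: 'mqf'
String 2: 'rip'
Operation: alternate characters
Pairs: 'm'+'r', 'q'+'i', 'f'+'p'
Result: mrqifp


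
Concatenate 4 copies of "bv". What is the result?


Input string: 'bv'
Operation: repeat 4 times
Concatenation: 'bv' + 'bv' + 'bv' + 'bv'
Result: bvbvbvbv


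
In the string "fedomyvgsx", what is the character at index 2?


Input string: 'fedomyvgsx'
Operation: get character at index 2
Index mapping: s[0]='f', s[1]='e', s[2]='d'
Result: 'd'


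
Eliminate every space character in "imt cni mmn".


Input string: 'imt cni mmn'
Operation: remove all spaces
Words: 'imt', 'cni', 'mmn'
Join without spaces: imtcnimmn


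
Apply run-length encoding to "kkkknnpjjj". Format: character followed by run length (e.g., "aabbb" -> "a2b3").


Input: 'kkkknnpjjj'
Operation: identify consecutive runs
Runs: 'kkkk' -> k4, 'nn' -> n2, 'p' -> p1, 'jjj' -> j3
Encoded: k4n2p1j3


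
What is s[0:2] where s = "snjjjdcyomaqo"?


Input string: 'snjjjdcyomaqo'
Operation: slice [0:2]
Extract characters: s[0]='s', s[1]='n'
Result: sn


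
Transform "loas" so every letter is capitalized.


Input string: 'loas'
Operation: convert each letter to uppercase
Mapping: 'l'->'L', 'o'->'O', 'a'->'A', 's'->'S'
Result: LOAS


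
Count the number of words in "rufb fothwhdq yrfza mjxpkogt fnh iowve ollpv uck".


Input string: 'rufb fothwhdq yrfza mjxpkogt fnh iowve ollpv uck'
Operation: split by spaces
Words found: 'rufb', 'fothwhdq', 'yrfza', 'mjxpkogt', 'fnh', 'iowve', 'ollpv', 'uck'
Word count: 8


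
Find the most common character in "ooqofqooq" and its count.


Input: 'ooqofqooq'
Operation: tally each character
Counts: 'f':1, 'o':5, 'q':3
Maximum: 'o' appears 5 times


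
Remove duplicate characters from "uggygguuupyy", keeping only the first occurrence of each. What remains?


Input: 'uggygguuupyy'
Operation: keep first occurrence of each character
Scan: s[0]='u' new -> keep; s[1]='g' new -> keep; s[2]='g' seen -> skip; s[3]='y' new -> keep; s[4]='g' seen -> skip; s[5]='g' seen -> skip; s[6]='u' seen -> skip; s[7]='u' seen -> skip; s[8]='u' seen -> skip; s[9]='p' new -> keep; s[10]='y' seen -> skip; s[11]='y' seen -> skip
Result: ugyp
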